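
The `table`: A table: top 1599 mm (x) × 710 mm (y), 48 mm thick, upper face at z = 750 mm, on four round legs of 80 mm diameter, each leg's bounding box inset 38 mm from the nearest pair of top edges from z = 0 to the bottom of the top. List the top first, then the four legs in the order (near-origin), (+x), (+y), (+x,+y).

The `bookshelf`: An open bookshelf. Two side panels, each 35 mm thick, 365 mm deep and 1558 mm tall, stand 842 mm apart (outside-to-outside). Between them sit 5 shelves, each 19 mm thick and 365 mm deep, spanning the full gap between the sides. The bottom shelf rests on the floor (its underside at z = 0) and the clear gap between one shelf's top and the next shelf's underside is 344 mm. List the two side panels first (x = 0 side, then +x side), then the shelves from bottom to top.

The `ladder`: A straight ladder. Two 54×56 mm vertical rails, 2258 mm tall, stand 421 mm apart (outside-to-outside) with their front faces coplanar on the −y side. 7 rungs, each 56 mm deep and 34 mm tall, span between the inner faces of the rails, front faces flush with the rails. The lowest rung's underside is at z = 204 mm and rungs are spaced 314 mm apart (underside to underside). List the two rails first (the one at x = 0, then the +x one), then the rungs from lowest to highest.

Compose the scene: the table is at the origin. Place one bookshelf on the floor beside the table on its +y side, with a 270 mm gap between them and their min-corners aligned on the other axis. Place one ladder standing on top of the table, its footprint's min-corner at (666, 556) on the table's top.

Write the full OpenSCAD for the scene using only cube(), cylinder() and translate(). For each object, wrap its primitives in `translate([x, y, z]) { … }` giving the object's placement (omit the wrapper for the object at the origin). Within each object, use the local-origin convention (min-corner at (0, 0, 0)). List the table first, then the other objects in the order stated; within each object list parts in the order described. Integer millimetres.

translate([0, 0, 702]) cube([1599, 710, 48]);
translate([78, 78, 0]) cylinder(h = 702, r = 40);
translate([1521, 78, 0]) cylinder(h = 702, r = 40);
translate([78, 632, 0]) cylinder(h = 702, r = 40);
translate([1521, 632, 0]) cylinder(h = 702, r = 40);
translate([0, 980, 0]) {
  cube([35, 365, 1558]);
  translate([807, 0, 0]) cube([35, 365, 1558]);
  translate([35, 0, 0]) cube([772, 365, 19]);
  translate([35, 0, 363]) cube([772, 365, 19]);
  translate([35, 0, 726]) cube([772, 365, 19]);
  translate([35, 0, 1089]) cube([772, 365, 19]);
  translate([35, 0, 1452]) cube([772, 365, 19]);
}
translate([666, 556, 750]) {
  cube([54, 56, 2258]);
  translate([367, 0, 0]) cube([54, 56, 2258]);
  translate([54, 0, 204]) cube([313, 56, 34]);
  translate([54, 0, 518]) cube([313, 56, 34]);
  translate([54, 0, 832]) cube([313, 56, 34]);
  translate([54, 0, 1146]) cube([313, 56, 34]);
  translate([54, 0, 1460]) cube([313, 56, 34]);
  translate([54, 0, 1774]) cube([313, 56, 34]);
  translate([54, 0, 2088]) cube([313, 56, 34]);
}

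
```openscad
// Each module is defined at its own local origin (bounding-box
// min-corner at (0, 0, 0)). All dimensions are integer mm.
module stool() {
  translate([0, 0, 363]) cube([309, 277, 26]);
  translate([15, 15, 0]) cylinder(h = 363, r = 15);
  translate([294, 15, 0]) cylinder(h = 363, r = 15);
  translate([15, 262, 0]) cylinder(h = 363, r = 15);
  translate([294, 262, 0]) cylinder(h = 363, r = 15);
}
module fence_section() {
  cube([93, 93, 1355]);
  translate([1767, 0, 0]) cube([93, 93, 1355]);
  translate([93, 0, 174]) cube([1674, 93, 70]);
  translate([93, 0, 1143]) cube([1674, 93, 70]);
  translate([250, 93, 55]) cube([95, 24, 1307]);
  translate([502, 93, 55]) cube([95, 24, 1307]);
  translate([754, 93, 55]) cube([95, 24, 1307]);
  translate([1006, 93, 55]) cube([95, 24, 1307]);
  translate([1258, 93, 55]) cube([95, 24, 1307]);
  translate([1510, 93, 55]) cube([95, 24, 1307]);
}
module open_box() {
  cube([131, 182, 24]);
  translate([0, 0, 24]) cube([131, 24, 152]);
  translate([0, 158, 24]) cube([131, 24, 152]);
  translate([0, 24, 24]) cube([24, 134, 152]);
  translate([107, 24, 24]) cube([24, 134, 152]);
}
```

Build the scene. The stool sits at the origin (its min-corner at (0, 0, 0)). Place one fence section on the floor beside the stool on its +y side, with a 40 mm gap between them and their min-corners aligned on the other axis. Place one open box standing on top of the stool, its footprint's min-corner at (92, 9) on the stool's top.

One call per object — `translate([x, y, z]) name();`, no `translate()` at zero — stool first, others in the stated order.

stool();
translate([0, 317, 0]) fence_section();
translate([92, 9, 389]) open_box();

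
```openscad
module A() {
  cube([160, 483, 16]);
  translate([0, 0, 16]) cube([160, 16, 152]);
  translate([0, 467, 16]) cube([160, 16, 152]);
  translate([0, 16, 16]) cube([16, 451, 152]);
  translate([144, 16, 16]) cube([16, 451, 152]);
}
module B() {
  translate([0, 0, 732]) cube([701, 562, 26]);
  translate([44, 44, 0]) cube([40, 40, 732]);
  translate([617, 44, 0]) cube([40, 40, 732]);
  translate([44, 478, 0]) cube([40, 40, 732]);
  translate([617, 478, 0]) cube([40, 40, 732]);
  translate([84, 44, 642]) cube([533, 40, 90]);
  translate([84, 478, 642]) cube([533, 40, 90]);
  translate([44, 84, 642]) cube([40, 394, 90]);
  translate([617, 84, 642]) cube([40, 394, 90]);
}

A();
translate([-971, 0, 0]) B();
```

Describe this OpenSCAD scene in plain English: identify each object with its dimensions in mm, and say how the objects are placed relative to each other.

A is an open-topped rectangular box: outside dimensions 160×483×168 mm, with a uniform wall and base thickness of 16 mm. The base is a full 160×483 slab on the floor; four walls sit on top of the base. The front and back walls (the −y and +y sides) span the full width; the two side walls fit between them.

B is a table: top 701 mm (x) × 562 mm (y), 26 mm thick, upper face at z = 758 mm, on four 40×40 mm square legs, each inset 44 mm from the nearest pair of top edges, running from z = 0 to the bottom of the top. Four apron rails, 40 mm thick and 90 mm tall, run between adjacent legs with their top edges flush with the underside of the top and their outer faces flush with the legs' outer faces.

The table is on the floor beside the open box on its −x side.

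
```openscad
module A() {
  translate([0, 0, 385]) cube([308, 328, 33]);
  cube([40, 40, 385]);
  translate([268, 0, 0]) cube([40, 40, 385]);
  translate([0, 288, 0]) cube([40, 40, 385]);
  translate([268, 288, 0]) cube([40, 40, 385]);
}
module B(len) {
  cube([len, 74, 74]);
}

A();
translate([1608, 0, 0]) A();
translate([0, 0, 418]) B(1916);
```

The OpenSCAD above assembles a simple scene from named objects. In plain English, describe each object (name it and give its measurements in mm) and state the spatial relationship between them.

A is a simple wooden stool: a rectangular seat 308 mm (x) by 328 mm (y), 33 mm thick, top face at z = 418 mm, on four square legs, each 40×40 mm in cross-section. The legs rest on z = 0, each flush with a corner of the seat.

B is a rectangular beam 1916 mm long (x), 74 mm deep (y), 74 mm thick (z).

The beam spans the tops of two stools placed 1300 mm apart, resting at z = 418 mm.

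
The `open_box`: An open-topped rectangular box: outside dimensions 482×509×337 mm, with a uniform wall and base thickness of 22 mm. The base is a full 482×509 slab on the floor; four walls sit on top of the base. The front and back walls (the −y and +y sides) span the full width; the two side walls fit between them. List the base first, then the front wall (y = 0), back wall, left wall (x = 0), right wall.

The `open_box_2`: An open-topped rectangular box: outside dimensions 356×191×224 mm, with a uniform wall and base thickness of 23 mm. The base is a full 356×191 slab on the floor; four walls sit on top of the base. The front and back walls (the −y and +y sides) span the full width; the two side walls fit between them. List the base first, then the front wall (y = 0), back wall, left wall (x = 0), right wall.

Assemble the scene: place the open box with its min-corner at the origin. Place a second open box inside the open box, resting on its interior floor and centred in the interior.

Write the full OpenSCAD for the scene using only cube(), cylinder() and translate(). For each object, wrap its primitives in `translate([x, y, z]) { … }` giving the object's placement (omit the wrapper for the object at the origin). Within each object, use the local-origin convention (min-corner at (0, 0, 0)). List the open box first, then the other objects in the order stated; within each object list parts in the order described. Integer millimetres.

cube([482, 509, 22]);
translate([0, 0, 22]) cube([482, 22, 315]);
translate([0, 487, 22]) cube([482, 22, 315]);
translate([0, 22, 22]) cube([22, 465, 315]);
translate([460, 22, 22]) cube([22, 465, 315]);
translate([63, 159, 22]) {
  cube([356, 191, 23]);
  translate([0, 0, 23]) cube([356, 23, 201]);
  translate([0, 168, 23]) cube([356, 23, 201]);
  translate([0, 23, 23]) cube([23, 145, 201]);
  translate([333, 23, 23]) cube([23, 145, 201]);
}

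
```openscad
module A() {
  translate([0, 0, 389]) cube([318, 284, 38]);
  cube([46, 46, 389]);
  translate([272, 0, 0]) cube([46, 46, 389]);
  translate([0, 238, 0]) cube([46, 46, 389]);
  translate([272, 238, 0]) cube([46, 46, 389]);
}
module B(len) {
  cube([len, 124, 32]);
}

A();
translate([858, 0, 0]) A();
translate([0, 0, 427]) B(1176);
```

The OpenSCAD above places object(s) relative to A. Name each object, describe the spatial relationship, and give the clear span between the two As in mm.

Second stool starts at x = 858; first ends at x = 318; clear span = 858 − 318 = 540 mm.

A is a stool. B is a beam. A beam spans the tops of two stools. The clear span between the two stools is 540 mm.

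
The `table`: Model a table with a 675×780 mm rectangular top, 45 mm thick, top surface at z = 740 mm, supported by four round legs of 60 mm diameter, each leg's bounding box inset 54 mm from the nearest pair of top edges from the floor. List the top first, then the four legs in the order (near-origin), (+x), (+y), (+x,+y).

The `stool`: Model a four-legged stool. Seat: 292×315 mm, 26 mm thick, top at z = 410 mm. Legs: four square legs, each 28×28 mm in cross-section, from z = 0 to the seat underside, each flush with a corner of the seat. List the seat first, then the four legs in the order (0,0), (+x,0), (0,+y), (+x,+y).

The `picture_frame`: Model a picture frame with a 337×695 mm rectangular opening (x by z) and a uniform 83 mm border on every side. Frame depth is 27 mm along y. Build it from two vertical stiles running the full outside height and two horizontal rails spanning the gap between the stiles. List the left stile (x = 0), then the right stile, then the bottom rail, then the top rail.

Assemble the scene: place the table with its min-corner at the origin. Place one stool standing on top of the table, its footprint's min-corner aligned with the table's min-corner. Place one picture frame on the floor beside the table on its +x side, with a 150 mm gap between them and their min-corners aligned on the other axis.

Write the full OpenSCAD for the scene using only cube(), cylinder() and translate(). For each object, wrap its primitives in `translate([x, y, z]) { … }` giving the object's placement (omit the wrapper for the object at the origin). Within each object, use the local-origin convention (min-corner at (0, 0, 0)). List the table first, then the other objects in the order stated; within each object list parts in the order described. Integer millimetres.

translate([0, 0, 695]) cube([675, 780, 45]);
translate([84, 84, 0]) cylinder(h = 695, r = 30);
translate([591, 84, 0]) cylinder(h = 695, r = 30);
translate([84, 696, 0]) cylinder(h = 695, r = 30);
translate([591, 696, 0]) cylinder(h = 695, r = 30);
translate([0, 0, 740]) {
  translate([0, 0, 384]) cube([292, 315, 26]);
  cube([28, 28, 384]);
  translate([264, 0, 0]) cube([28, 28, 384]);
  translate([0, 287, 0]) cube([28, 28, 384]);
  translate([264, 287, 0]) cube([28, 28, 384]);
}
translate([825, 0, 0]) {
  cube([83, 27, 861]);
  translate([420, 0, 0]) cube([83, 27, 861]);
  translate([83, 0, 0]) cube([337, 27, 83]);
  translate([83, 0, 778]) cube([337, 27, 83]);
}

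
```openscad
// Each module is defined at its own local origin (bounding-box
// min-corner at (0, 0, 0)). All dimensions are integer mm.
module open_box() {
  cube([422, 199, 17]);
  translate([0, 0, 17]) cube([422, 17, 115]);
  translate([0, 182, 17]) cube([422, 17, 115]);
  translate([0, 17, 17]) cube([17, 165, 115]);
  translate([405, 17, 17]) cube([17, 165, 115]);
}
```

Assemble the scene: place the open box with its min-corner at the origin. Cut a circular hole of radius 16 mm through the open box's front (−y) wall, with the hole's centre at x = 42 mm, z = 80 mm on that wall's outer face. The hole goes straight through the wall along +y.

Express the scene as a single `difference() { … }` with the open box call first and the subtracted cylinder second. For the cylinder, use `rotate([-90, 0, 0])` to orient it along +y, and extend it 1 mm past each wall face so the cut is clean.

difference() {
  open_box();
  translate([42, -1, 80]) rotate([-90, 0, 0]) cylinder(h = 19, r = 16);
}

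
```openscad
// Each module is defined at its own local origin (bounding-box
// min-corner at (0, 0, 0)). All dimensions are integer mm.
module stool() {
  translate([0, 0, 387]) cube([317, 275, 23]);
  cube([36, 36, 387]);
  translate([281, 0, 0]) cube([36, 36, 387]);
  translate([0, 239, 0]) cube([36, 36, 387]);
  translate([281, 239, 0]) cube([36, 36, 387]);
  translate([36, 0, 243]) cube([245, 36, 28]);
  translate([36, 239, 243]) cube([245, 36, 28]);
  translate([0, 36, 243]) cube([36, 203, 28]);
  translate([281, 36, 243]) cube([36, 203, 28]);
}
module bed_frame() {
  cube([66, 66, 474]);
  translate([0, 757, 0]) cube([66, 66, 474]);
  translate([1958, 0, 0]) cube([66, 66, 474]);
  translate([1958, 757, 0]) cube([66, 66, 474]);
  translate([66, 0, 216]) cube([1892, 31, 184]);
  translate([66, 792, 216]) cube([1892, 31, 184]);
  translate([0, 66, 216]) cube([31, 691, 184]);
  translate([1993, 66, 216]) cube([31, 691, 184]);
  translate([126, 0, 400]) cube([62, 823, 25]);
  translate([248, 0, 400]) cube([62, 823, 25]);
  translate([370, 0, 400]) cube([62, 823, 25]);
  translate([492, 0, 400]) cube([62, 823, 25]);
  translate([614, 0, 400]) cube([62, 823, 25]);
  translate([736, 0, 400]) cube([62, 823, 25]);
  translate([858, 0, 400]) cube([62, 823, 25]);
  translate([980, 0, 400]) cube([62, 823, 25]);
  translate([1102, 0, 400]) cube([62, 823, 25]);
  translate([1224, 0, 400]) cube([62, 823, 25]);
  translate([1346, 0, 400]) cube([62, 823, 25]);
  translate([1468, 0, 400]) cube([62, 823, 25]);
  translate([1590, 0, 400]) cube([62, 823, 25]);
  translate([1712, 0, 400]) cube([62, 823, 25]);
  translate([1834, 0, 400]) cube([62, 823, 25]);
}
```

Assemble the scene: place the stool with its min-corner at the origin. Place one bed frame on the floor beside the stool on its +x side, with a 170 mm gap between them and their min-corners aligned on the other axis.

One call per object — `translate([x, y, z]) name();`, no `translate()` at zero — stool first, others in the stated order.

stool();
translate([487, 0, 0]) bed_frame();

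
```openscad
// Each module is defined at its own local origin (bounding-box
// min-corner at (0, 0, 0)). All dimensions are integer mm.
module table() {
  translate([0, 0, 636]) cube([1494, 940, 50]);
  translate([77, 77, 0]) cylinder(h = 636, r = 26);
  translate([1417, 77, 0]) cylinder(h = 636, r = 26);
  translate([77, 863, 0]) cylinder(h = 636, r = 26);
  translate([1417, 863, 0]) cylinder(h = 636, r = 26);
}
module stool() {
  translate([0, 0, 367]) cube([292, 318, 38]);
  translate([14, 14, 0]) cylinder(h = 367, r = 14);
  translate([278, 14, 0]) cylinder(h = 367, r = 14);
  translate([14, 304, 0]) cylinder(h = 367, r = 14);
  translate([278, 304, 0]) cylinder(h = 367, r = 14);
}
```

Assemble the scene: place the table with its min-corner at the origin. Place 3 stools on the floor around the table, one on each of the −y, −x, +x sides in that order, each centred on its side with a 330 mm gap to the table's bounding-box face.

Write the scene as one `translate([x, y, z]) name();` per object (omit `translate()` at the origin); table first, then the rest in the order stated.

table();
translate([601, -648, 0]) stool();
translate([-622, 311, 0]) stool();
translate([1824, 311, 0]) stool();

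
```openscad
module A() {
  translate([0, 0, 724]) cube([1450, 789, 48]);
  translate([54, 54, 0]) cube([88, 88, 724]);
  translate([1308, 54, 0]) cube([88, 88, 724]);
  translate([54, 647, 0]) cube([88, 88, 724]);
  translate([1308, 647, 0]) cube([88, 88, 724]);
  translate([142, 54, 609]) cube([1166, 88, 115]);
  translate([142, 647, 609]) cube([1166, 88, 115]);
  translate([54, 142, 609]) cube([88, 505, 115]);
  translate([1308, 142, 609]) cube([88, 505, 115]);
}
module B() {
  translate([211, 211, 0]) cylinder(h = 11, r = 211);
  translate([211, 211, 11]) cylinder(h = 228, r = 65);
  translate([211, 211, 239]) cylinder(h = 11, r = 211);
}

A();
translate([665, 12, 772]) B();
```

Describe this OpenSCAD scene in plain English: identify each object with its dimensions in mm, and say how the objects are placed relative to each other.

A is a table with a 1450×789 mm rectangular top, 48 mm thick, top surface at z = 772 mm, supported by four 88×88 mm square legs, each inset 54 mm from the nearest pair of top edges, running from the floor. Four apron rails, 88 mm thick and 115 mm tall, run between adjacent legs with their top edges flush with the underside of the top and their outer faces flush with the legs' outer faces.

B is a spool: two coaxial disc flanges of radius 211 mm and thickness 11 mm, joined by a core cylinder of radius 65 mm and height 228 mm. The lower flange rests on z = 0 and the three cylinders share a vertical axis.

The spool is on top of the table.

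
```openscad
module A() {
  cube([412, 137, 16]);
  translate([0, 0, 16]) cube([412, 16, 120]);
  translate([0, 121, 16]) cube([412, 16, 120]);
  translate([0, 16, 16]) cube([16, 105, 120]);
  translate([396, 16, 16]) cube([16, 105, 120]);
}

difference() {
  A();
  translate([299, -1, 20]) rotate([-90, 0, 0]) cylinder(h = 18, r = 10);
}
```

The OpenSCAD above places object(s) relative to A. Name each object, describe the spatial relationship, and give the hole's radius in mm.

A is an open box. The open box has a circular hole through its front wall. The hole's radius is 10 mm.

The subtracted cylinder has r = 10 mm.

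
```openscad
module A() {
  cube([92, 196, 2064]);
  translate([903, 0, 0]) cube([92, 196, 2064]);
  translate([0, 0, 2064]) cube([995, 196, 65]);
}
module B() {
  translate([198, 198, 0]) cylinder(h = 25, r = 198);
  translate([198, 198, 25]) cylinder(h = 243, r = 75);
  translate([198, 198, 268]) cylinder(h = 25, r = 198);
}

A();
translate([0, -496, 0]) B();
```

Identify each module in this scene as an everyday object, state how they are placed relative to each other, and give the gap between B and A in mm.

A is a door frame. B is a spool. The spool is on the floor beside the door frame on its −y side. The gap between the spool and the door frame is 100 mm.

The spool's nearest face is 100 mm from the door frame's −y face.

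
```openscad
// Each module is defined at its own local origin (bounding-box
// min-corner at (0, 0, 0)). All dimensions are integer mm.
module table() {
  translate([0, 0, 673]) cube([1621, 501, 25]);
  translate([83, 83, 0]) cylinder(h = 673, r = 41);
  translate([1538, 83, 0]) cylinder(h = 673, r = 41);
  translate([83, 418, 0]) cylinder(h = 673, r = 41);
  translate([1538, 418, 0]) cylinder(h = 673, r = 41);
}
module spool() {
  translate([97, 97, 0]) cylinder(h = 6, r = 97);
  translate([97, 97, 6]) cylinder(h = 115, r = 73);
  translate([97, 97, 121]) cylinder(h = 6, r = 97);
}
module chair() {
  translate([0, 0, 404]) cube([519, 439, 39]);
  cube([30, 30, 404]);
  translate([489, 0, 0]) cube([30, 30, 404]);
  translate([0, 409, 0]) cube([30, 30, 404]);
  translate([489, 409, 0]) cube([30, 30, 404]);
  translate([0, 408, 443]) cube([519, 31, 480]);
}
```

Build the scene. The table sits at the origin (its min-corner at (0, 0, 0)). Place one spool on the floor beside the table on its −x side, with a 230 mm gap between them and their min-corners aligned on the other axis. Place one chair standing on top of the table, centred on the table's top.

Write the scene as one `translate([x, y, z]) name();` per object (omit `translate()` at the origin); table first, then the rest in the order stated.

table();
translate([-424, 0, 0]) spool();
translate([551, 31, 698]) chair();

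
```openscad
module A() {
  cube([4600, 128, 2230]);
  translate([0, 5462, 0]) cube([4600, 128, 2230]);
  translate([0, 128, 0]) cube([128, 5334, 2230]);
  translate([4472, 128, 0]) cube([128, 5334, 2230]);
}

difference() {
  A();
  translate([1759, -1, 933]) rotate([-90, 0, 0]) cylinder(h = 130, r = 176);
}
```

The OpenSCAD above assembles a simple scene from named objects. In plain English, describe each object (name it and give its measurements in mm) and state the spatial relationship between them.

A is the wall frame of a small rectangular building: four walls, each 2230 mm tall and 128 mm thick, enclosing a footprint 4600 mm (x) by 5590 mm (y) outside-to-outside, with no floor or roof. The front and back walls (the −y and +y sides) span the full width; the two side walls fit between them.

The house frame has a circular hole of radius 176 mm through its front wall, centred at (x = 1759, z = 933).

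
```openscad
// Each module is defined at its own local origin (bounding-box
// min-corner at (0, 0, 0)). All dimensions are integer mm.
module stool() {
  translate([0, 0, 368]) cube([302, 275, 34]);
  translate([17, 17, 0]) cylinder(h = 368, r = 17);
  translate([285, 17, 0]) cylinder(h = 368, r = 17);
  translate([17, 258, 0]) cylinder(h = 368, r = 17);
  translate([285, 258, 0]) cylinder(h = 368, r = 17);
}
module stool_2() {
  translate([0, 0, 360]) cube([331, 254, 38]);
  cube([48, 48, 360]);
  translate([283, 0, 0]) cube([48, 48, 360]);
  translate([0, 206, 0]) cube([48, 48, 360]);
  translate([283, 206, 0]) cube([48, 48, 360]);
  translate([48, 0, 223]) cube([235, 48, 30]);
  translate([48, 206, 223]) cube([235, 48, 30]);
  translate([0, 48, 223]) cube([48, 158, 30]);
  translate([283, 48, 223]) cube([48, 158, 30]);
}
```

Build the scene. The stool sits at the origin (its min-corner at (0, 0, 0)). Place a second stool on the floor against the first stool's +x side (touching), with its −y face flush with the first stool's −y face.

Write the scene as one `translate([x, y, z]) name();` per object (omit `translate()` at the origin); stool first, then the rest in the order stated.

stool();
translate([302, 0, 0]) stool_2();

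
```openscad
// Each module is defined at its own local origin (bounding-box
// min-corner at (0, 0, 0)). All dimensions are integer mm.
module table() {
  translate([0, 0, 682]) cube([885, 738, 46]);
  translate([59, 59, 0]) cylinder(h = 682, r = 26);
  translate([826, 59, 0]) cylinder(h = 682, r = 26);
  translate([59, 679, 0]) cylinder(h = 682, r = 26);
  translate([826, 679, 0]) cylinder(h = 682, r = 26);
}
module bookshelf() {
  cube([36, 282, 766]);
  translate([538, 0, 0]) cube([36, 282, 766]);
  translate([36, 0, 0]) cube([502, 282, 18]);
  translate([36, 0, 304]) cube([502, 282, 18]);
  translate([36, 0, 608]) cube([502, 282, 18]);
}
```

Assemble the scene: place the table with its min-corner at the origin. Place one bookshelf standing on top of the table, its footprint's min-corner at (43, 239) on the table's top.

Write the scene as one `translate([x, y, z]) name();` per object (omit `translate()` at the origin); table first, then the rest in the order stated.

table();
translate([43, 239, 728]) bookshelf();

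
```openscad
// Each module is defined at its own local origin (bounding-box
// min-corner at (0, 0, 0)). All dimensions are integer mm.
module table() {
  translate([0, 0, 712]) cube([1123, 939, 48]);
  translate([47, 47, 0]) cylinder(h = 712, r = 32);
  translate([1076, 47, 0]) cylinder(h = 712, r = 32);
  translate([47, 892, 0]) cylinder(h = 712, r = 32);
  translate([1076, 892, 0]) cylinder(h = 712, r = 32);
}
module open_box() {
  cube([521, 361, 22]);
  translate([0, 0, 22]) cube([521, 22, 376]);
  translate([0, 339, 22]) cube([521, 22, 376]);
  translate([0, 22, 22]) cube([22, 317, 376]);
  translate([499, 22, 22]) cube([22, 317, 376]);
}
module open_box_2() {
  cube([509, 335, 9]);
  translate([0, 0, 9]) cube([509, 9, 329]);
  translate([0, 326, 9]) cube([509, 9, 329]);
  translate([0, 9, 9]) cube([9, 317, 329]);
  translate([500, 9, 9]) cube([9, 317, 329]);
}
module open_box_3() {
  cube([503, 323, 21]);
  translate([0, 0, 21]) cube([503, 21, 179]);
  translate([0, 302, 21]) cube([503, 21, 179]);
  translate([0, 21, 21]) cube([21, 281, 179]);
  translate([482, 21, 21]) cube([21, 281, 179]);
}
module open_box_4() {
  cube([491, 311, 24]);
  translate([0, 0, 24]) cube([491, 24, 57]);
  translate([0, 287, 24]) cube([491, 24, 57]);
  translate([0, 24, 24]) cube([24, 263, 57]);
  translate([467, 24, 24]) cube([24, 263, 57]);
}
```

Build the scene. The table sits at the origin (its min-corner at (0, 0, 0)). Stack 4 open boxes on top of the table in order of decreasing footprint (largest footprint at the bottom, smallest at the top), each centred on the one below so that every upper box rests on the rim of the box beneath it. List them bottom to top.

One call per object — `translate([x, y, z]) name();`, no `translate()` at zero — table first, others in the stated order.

table();
translate([301, 289, 760]) open_box();
translate([307, 302, 1158]) open_box_2();
translate([310, 308, 1496]) open_box_3();
translate([316, 314, 1696]) open_box_4();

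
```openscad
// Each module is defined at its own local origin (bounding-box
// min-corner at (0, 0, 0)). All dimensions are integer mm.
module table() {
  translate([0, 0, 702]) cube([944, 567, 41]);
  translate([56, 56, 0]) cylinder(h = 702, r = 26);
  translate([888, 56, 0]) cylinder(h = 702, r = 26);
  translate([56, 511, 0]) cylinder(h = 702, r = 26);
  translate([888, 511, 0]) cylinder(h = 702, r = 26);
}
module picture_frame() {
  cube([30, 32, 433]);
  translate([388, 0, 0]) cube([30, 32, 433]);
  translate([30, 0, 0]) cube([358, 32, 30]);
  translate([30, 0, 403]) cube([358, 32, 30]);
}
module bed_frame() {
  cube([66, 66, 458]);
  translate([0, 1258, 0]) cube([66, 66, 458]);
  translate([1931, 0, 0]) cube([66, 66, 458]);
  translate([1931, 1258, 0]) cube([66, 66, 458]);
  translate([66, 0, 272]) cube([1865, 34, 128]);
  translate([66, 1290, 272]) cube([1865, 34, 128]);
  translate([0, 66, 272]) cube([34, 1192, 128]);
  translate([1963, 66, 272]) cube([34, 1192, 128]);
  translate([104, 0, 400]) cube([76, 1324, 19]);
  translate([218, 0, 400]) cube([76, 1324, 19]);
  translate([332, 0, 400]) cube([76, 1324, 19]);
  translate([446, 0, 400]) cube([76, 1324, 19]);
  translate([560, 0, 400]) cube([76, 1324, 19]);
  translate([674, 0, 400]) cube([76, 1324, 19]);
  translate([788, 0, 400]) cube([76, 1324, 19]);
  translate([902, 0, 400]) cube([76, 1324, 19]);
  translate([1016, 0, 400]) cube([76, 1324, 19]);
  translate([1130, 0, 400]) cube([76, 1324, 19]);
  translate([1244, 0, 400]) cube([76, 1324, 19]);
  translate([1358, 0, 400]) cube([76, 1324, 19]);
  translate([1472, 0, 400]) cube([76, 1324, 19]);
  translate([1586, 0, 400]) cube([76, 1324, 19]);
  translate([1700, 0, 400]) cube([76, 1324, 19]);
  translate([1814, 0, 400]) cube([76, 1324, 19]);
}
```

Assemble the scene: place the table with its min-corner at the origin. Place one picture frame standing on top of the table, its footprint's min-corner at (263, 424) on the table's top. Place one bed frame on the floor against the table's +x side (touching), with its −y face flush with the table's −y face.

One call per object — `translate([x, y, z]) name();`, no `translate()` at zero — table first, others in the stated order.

table();
translate([263, 424, 743]) picture_frame();
translate([944, 0, 0]) bed_frame();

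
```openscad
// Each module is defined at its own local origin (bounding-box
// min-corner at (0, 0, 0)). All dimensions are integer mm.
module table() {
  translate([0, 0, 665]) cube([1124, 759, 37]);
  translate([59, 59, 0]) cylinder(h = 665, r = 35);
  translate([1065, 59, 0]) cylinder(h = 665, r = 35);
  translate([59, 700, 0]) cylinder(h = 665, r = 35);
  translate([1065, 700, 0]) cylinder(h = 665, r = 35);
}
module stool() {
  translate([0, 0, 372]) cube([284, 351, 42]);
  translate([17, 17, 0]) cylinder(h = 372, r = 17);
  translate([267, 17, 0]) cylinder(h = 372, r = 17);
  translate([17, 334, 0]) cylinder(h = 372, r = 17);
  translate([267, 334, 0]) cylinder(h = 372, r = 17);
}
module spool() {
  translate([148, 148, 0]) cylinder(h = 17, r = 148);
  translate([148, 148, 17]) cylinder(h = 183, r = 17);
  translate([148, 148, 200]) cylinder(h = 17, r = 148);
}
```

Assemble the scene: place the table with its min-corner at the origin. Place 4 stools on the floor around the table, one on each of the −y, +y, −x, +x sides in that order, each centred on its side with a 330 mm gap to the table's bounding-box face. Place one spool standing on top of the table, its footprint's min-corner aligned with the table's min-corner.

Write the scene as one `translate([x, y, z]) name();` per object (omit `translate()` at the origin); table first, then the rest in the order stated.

table();
translate([420, -681, 0]) stool();
translate([420, 1089, 0]) stool();
translate([-614, 204, 0]) stool();
translate([1454, 204, 0]) stool();
translate([0, 0, 702]) spool();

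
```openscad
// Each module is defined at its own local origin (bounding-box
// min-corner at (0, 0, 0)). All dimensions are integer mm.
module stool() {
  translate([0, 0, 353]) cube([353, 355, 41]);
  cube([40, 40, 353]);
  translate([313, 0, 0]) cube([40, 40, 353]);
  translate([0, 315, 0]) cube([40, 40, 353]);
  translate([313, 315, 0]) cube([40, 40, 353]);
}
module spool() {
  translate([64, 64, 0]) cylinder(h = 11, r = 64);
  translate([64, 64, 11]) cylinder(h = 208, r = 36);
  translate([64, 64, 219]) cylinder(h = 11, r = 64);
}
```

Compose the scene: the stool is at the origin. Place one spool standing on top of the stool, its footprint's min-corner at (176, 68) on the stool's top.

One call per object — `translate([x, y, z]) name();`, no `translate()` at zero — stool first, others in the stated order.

stool();
translate([176, 68, 394]) spool();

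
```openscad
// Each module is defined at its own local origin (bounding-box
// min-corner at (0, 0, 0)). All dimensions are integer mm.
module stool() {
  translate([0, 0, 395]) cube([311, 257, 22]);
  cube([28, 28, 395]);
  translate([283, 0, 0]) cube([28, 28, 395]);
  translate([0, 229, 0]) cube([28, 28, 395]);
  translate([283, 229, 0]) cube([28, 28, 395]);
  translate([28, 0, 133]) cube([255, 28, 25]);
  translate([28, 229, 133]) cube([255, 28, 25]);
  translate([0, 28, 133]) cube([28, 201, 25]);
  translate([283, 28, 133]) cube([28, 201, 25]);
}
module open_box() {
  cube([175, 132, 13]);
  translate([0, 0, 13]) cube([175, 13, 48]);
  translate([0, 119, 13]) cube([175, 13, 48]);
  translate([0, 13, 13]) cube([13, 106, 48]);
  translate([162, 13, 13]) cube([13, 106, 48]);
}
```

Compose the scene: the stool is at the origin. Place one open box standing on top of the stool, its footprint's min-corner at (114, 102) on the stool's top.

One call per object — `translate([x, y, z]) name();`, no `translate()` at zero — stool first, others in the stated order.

stool();
translate([114, 102, 417]) open_box();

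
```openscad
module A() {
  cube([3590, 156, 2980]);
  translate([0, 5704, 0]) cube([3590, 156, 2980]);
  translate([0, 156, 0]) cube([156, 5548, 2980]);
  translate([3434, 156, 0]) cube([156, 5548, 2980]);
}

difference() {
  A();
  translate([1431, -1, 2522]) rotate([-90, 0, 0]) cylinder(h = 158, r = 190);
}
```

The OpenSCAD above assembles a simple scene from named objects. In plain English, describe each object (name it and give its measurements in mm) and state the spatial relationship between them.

A is the wall frame of a small rectangular building: four walls, each 2980 mm tall and 156 mm thick, enclosing a footprint 3590 mm (x) by 5860 mm (y) outside-to-outside, with no floor or roof. The front and back walls (the −y and +y sides) span the full width; the two side walls fit between them.

The house frame has a circular hole of radius 190 mm through its front wall, centred at (x = 1431, z = 2522).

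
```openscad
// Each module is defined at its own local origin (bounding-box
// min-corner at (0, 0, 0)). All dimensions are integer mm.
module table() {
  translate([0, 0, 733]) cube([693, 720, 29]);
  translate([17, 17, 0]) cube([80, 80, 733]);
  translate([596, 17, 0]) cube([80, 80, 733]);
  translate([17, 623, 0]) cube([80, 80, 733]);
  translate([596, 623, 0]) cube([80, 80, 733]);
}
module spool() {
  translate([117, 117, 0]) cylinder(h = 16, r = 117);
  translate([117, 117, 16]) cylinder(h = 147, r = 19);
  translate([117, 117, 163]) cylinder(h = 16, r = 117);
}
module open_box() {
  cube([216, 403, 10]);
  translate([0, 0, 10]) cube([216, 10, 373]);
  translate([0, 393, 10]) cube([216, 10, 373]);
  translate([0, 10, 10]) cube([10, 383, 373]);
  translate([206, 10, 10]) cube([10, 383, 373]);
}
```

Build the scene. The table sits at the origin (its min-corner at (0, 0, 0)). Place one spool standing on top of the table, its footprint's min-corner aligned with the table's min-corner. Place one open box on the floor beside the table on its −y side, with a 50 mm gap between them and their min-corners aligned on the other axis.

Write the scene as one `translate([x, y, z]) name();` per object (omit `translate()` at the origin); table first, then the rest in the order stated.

table();
translate([0, 0, 762]) spool();
translate([0, -453, 0]) open_box();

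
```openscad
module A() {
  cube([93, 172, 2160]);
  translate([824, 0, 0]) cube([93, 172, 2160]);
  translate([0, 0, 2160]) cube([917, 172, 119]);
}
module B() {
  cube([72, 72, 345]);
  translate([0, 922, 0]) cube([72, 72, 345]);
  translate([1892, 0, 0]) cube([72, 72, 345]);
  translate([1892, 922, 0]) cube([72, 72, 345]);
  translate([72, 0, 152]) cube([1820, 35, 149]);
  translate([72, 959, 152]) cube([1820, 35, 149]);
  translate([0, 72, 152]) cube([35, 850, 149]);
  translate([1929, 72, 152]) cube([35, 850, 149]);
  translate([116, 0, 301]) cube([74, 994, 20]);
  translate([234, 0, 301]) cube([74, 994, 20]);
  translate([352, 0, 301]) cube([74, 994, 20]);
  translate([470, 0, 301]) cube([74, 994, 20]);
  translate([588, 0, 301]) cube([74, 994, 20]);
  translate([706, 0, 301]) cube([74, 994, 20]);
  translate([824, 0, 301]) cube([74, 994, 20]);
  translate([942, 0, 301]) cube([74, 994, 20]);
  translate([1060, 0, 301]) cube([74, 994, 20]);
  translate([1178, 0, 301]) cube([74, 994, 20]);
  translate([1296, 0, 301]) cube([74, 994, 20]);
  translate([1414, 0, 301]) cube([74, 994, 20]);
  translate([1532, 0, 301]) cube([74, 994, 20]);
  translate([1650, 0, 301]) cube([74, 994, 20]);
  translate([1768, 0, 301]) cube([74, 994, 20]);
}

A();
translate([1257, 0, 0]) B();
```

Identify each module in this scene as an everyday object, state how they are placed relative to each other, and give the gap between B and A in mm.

The bed frame's nearest face is 340 mm from the door frame's +x face.

A is a door frame. B is a bed frame. The bed frame is on the floor beside the door frame on its +x side. The gap between the bed frame and the door frame is 340 mm.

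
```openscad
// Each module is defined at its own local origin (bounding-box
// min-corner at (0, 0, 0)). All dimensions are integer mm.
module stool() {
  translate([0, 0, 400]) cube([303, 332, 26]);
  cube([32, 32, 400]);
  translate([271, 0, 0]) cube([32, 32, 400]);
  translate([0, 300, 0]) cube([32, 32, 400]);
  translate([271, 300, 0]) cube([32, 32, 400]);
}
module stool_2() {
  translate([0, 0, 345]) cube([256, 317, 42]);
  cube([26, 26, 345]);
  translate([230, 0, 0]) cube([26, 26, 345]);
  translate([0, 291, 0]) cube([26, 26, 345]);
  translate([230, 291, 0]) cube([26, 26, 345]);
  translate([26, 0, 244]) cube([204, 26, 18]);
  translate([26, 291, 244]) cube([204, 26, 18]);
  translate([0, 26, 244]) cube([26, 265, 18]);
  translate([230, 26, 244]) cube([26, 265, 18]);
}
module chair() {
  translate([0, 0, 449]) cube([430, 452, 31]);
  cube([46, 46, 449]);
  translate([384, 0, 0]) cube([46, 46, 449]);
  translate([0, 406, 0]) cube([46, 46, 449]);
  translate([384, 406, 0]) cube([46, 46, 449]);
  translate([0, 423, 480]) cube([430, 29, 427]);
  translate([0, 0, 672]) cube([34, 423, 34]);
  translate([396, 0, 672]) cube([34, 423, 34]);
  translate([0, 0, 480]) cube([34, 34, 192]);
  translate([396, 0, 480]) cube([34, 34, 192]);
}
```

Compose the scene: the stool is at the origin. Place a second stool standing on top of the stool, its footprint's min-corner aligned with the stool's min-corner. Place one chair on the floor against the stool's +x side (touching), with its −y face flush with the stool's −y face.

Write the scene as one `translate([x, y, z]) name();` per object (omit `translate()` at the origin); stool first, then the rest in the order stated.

stool();
translate([0, 0, 426]) stool_2();
translate([303, 0, 0]) chair();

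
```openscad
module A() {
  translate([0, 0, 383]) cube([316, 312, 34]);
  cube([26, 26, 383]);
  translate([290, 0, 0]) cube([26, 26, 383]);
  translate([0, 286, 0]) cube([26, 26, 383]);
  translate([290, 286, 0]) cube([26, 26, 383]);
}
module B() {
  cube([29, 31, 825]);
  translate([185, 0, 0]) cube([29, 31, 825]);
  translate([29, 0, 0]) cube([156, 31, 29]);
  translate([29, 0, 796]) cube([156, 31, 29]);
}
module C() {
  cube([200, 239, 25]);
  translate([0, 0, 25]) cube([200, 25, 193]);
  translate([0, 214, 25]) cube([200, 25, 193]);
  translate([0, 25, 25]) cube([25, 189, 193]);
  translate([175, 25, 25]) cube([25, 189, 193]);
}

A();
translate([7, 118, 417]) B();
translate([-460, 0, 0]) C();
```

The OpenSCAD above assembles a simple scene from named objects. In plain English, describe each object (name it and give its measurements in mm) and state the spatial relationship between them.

A is a four-legged stool. The seat is a 316×312×34 mm slab whose top surface is at z = 417 mm; four square legs, each 26×26 mm in cross-section, run from the floor (z = 0) to the underside of the seat, each flush with a corner of the seat.

B is a picture frame with a 156×767 mm rectangular opening (x by z) and a uniform 29 mm border on every side. Frame depth is 31 mm along y. It is built from two vertical stiles running the full outside height and two horizontal rails spanning the gap between the stiles.

C is an open-topped rectangular box: outside dimensions 200×239×218 mm, with a uniform wall and base thickness of 25 mm. The base is a full 200×239 slab on the floor; four walls sit on top of the base. The front and back walls (the −y and +y sides) span the full width; the two side walls fit between them.

The picture frame is on top of the stool. The open box is on the floor beside the stool on its −x side.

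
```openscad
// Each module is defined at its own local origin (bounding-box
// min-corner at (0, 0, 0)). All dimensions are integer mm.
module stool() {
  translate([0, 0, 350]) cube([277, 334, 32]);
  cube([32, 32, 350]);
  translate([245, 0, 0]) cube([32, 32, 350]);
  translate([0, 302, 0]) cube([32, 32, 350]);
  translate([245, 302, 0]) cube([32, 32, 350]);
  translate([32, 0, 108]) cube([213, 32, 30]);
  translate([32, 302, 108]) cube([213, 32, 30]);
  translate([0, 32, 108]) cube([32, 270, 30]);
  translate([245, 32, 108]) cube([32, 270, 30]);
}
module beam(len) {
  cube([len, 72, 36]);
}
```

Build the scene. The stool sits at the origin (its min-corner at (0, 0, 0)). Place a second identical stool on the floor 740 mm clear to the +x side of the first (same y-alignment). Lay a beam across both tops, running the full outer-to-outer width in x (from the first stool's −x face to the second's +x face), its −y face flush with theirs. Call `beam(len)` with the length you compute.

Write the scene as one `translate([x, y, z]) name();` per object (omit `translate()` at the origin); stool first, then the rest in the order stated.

stool();
translate([1017, 0, 0]) stool();
translate([0, 0, 382]) beam(1294);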